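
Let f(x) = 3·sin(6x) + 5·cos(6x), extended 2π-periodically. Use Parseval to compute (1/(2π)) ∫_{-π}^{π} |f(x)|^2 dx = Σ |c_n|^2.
Σ |c_n|^2 = 17

Expand |f|^2 and use orthogonality of {sin(nx), cos(mx)} on [-π, π]:
  ∫_{-π}^{π} sin(nx)^2 dx = π, ∫ cos(mx)^2 dx = π, and cross terms integrate to 0.
So ∫_{-π}^{π} f(x)^2 dx = 3^2 · π + 5^2 · π = (9 + 25)π.
Divide by 2π: (9 + 25)/2 = 17.
By Parseval, this equals Σ |c_n|^2.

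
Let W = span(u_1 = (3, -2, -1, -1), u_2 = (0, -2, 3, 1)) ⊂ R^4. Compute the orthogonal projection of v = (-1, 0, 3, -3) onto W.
proj_W(v) = (-3/5, -16/35, 52/35, 22/35)

Set up U = [u_1 | ... | u_2] ∈ R^(4×2). The projector onto W = col(U) is P = U (U^T U)^(-1) U^T.
Compute U^T U =
  [15, 0]
  [0, 14],
and U^T v = (-3, 6).
Solve U^T U · c = U^T v for the coefficients: c = (-1/5, 3/7). The projection is proj_W(v) = U c.
Check: (v - proj_W(v)) · u_1 = 0  (should be 0).
Check: (v - proj_W(v)) · u_2 = 0  (should be 0).
Result: proj_W(v) = (-3/5, -16/35, 52/35, 22/35).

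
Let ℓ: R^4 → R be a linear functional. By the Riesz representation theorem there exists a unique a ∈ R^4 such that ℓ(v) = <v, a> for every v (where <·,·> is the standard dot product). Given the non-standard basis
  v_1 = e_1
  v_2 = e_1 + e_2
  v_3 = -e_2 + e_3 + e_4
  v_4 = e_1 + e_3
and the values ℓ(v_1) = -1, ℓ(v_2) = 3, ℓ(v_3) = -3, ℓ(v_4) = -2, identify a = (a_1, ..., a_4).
a = (-1, 4, -1, 2)

Write a = (a_1, ..., a_4) in the standard basis. For each basis vector v_i, ℓ(v_i) = <v_i, a> is a linear equation in the a_j's. Collect the n equations into a matrix system V a = ℓ, where row i of V is v_i (expressed in the standard basis). Since V is invertible (lower-triangular with 1s on the diagonal, up to permutation), solve by back-substitution:
  V =
[[1, 0, 0, 0],
 [1, 1, 0, 0],
 [0, -1, 1, 1],
 [1, 0, 1, 0]]
  V a = (-1, 3, -3, -2)
Solving gives a = (-1, 4, -1, 2).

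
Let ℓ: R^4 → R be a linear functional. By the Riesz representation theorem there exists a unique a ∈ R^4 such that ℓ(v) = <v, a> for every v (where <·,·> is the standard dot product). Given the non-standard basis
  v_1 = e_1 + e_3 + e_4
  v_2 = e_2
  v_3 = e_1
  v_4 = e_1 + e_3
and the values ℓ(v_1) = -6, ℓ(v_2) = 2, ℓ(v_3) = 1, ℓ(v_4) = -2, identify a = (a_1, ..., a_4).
a = (1, 2, -3, -4)

Write a = (a_1, ..., a_4) in the standard basis. For each basis vector v_i, ℓ(v_i) = <v_i, a> is a linear equation in the a_j's. Collect the n equations into a matrix system V a = ℓ, where row i of V is v_i (expressed in the standard basis). Since V is invertible (lower-triangular with 1s on the diagonal, up to permutation), solve by back-substitution:
  V =
[[1, 0, 1, 1],
 [0, 1, 0, 0],
 [1, 0, 0, 0],
 [1, 0, 1, 0]]
  V a = (-6, 2, 1, -2)
Solving gives a = (1, 2, -3, -4).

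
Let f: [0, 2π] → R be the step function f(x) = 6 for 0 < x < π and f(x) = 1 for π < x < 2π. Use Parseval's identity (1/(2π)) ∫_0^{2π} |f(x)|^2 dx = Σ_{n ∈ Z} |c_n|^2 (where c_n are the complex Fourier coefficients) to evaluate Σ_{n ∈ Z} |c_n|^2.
Σ |c_n|^2 = 37/2

Parseval equates the L^2 energy of f (normalised by 1/(2π)) with the ℓ^2 sum of its Fourier coefficients: (1/(2π)) ∫_0^{2π} |f|^2 = Σ |c_n|^2.
Compute the left side: (1/(2π)) [∫_0^π 6^2 dx + ∫_π^{2π} 1^2 dx] = (1/(2π)) · (36π + 1π) = (36 + 1)/2 = 37/2.
So Σ_{n ∈ Z} |c_n|^2 = 37/2.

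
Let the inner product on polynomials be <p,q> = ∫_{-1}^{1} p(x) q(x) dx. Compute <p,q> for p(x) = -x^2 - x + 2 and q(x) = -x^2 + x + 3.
<p,q> = 42/5

Expand the product: p(x)·q(x) = x^4 - 6*x^2 - x + 6.
∫_{-1}^{1} of each monomial x^k gives [2/(k+1) if k even, 0 if k odd]. Integrating term-by-term (or equivalently evaluating the antiderivative F(x) = x^5/5 - 2*x^3 - x^2/2 + 6*x at the endpoints):
  F(1) − F(−1) = 37/10 − (-47/10) = 42/5.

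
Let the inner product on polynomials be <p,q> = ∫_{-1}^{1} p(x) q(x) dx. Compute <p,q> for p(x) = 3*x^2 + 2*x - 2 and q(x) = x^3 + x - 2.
<p,q> = 92/15

Expand the product: p(x)·q(x) = 3*x^5 + 2*x^4 + x^3 - 4*x^2 - 6*x + 4.
∫_{-1}^{1} of each monomial x^k gives [2/(k+1) if k even, 0 if k odd]. Integrating term-by-term (or equivalently evaluating the antiderivative F(x) = x^6/2 + 2*x^5/5 + x^4/4 - 4*x^3/3 - 3*x^2 + 4*x at the endpoints):
  F(1) − F(−1) = 49/60 − (-319/60) = 92/15.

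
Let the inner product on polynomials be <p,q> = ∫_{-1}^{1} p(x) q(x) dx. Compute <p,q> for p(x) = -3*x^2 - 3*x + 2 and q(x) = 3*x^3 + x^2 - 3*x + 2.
<p,q> = 98/15

Expand the product: p(x)·q(x) = -9*x^5 - 12*x^4 + 12*x^3 + 5*x^2 - 12*x + 4.
∫_{-1}^{1} of each monomial x^k gives [2/(k+1) if k even, 0 if k odd]. Integrating term-by-term (or equivalently evaluating the antiderivative F(x) = -3*x^6/2 - 12*x^5/5 + 3*x^4 + 5*x^3/3 - 6*x^2 + 4*x at the endpoints):
  F(1) − F(−1) = -37/30 − (-233/30) = 98/15.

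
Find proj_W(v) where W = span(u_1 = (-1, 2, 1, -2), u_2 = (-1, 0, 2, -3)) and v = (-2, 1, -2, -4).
proj_W(v) = (-60/59, 100/59, 70/59, -130/59)

Set up U = [u_1 | ... | u_2] ∈ R^(4×2). The projector onto W = col(U) is P = U (U^T U)^(-1) U^T.
Compute U^T U =
  [10, 9]
  [9, 14],
and U^T v = (10, 10).
Solve U^T U · c = U^T v for the coefficients: c = (50/59, 10/59). The projection is proj_W(v) = U c.
Check: (v - proj_W(v)) · u_1 = 0  (should be 0).
Check: (v - proj_W(v)) · u_2 = 0  (should be 0).
Result: proj_W(v) = (-60/59, 100/59, 70/59, -130/59).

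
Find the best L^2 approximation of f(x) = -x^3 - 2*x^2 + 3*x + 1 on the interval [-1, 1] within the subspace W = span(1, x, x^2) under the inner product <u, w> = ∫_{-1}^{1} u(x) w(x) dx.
g(x) = -2*x^2 + 12*x/5 + 1

The best approximation g ∈ W is the orthogonal projection of f onto W. Writing g = a_0 + a_1 x + a_2 x^2, the coefficients solve the normal equations G · a = b where
  G_{ij} = <φ_i, φ_j> and b_i = <f, φ_i>, with φ_0 = 1, φ_1 = x, φ_2 = x^2.
G =
  [2, 0, 2/3]
  [0, 2/3, 0]
  [2/3, 0, 2/5],
b = (2/3, 8/5, -2/15).
Solving gives a_0 = 1, a_1 = 12/5, a_2 = -2, so
  g(x) = -2*x^2 + 12*x/5 + 1.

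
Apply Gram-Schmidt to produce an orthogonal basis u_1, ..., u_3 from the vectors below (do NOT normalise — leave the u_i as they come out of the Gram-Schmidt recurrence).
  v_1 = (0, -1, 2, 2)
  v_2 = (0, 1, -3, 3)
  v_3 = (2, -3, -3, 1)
Orthogonal basis:
  u_1 = (0, -1, 2, 2)
  u_2 = (0, 8/9, -25/9, 29/9)
  u_3 = (2, -60/17, -25/17, -5/17)

Apply the Gram-Schmidt recurrence
  u_1 = v_1
  u_i = v_i − Σ_{j<i} ((v_i · u_j) / (u_j · u_j)) · u_j.

Step by step this gives:
  u_1 = (0, -1, 2, 2)
  u_2 = (0, 8/9, -25/9, 29/9)
  u_3 = (2, -60/17, -25/17, -5/17)

Orthogonality check:
  u_2 · u_1 = 0 (should be 0)
  u_3 · u_1 = 0 (should be 0)
  u_3 · u_2 = 0 (should be 0)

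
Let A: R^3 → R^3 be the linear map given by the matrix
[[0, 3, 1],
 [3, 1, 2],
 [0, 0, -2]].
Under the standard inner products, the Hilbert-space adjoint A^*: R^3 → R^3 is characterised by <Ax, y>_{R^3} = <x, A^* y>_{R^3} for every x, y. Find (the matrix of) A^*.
A^* = A^T =
[[0, 3, 0],
 [3, 1, 0],
 [1, 2, -2]]

For real matrices with standard dot products, the defining identity <Ax, y> = <x, A^* y> gives (Ax)^T y = x^T (A^*) y, i.e. x^T A^T y = x^T (A^*) y. Since this holds for all x, y, we must have A^* = A^T. Therefore
A^* =
[[0, 3, 0],
 [3, 1, 0],
 [1, 2, -2]].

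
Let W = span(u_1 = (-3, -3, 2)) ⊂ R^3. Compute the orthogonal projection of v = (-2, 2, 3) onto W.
proj_W(v) = (-9/11, -9/11, 6/11)

Set up U = [u_1 | ... | u_1] ∈ R^(3×1). The projector onto W = col(U) is P = U (U^T U)^(-1) U^T.
Compute U^T U =
  [22],
and U^T v = (6).
Solve U^T U · c = U^T v for the coefficients: c = (3/11). The projection is proj_W(v) = U c.
Check: (v - proj_W(v)) · u_1 = 0  (should be 0).
Result: proj_W(v) = (-9/11, -9/11, 6/11).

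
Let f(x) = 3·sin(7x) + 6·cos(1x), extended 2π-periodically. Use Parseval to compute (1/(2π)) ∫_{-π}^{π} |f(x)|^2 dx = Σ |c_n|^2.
Σ |c_n|^2 = 45/2

Expand |f|^2 and use orthogonality of {sin(nx), cos(mx)} on [-π, π]:
  ∫_{-π}^{π} sin(nx)^2 dx = π, ∫ cos(mx)^2 dx = π, and cross terms integrate to 0.
So ∫_{-π}^{π} f(x)^2 dx = 3^2 · π + 6^2 · π = (9 + 36)π.
Divide by 2π: (9 + 36)/2 = 45/2.
By Parseval, this equals Σ |c_n|^2.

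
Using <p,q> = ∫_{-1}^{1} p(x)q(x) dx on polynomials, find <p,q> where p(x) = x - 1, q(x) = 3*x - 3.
<p,q> = 8

Expand the product: p(x)·q(x) = 3*x^2 - 6*x + 3.
∫_{-1}^{1} of each monomial x^k gives [2/(k+1) if k even, 0 if k odd]. Integrating term-by-term (or equivalently evaluating the antiderivative F(x) = x^3 - 3*x^2 + 3*x at the endpoints):
  F(1) − F(−1) = 1 − (-7) = 8.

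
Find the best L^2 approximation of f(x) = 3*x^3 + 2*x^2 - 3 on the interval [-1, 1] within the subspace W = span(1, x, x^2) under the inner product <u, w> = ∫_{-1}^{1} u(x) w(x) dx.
g(x) = 2*x^2 + 9*x/5 - 3

The best approximation g ∈ W is the orthogonal projection of f onto W. Writing g = a_0 + a_1 x + a_2 x^2, the coefficients solve the normal equations G · a = b where
  G_{ij} = <φ_i, φ_j> and b_i = <f, φ_i>, with φ_0 = 1, φ_1 = x, φ_2 = x^2.
G =
  [2, 0, 2/3]
  [0, 2/3, 0]
  [2/3, 0, 2/5],
b = (-14/3, 6/5, -6/5).
Solving gives a_0 = -3, a_1 = 9/5, a_2 = 2, so
  g(x) = 2*x^2 + 9*x/5 - 3.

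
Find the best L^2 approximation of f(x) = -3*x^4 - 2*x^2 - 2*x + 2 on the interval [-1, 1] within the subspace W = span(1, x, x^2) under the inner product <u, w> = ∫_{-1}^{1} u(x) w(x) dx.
g(x) = -32*x^2/7 - 2*x + 79/35

The best approximation g ∈ W is the orthogonal projection of f onto W. Writing g = a_0 + a_1 x + a_2 x^2, the coefficients solve the normal equations G · a = b where
  G_{ij} = <φ_i, φ_j> and b_i = <f, φ_i>, with φ_0 = 1, φ_1 = x, φ_2 = x^2.
G =
  [2, 0, 2/3]
  [0, 2/3, 0]
  [2/3, 0, 2/5],
b = (22/15, -4/3, -34/105).
Solving gives a_0 = 79/35, a_1 = -2, a_2 = -32/7, so
  g(x) = -32*x^2/7 - 2*x + 79/35.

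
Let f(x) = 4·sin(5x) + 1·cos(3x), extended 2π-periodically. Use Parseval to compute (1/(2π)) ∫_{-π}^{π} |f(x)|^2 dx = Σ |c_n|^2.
Σ |c_n|^2 = 17/2

Expand |f|^2 and use orthogonality of {sin(nx), cos(mx)} on [-π, π]:
  ∫_{-π}^{π} sin(nx)^2 dx = π, ∫ cos(mx)^2 dx = π, and cross terms integrate to 0.
So ∫_{-π}^{π} f(x)^2 dx = 4^2 · π + 1^2 · π = (16 + 1)π.
Divide by 2π: (16 + 1)/2 = 17/2.
By Parseval, this equals Σ |c_n|^2.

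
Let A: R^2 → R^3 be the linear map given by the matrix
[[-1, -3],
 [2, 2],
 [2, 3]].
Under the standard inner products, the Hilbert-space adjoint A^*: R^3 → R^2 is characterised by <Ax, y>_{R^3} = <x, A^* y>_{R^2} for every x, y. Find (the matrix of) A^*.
A^* = A^T =
[[-1, 2, 2],
 [-3, 2, 3]]

For real matrices with standard dot products, the defining identity <Ax, y> = <x, A^* y> gives (Ax)^T y = x^T (A^*) y, i.e. x^T A^T y = x^T (A^*) y. Since this holds for all x, y, we must have A^* = A^T. Therefore
A^* =
[[-1, 2, 2],
 [-3, 2, 3]].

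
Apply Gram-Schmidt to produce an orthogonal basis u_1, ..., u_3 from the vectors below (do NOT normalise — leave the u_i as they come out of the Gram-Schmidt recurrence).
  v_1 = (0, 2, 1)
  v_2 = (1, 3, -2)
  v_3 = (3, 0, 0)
Orthogonal basis:
  u_1 = (0, 2, 1)
  u_2 = (1, 7/5, -14/5)
  u_3 = (49/18, -7/18, 7/9)

Apply the Gram-Schmidt recurrence
  u_1 = v_1
  u_i = v_i − Σ_{j<i} ((v_i · u_j) / (u_j · u_j)) · u_j.

Step by step this gives:
  u_1 = (0, 2, 1)
  u_2 = (1, 7/5, -14/5)
  u_3 = (49/18, -7/18, 7/9)

Orthogonality check:
  u_2 · u_1 = 0 (should be 0)
  u_3 · u_1 = 0 (should be 0)
  u_3 · u_2 = 0 (should be 0)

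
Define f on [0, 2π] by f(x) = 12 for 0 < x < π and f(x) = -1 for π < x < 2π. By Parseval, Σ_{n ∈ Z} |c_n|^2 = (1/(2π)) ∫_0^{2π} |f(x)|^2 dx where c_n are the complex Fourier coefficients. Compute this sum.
Σ |c_n|^2 = 145/2

Parseval equates the L^2 energy of f (normalised by 1/(2π)) with the ℓ^2 sum of its Fourier coefficients: (1/(2π)) ∫_0^{2π} |f|^2 = Σ |c_n|^2.
Compute the left side: (1/(2π)) [∫_0^π 12^2 dx + ∫_π^{2π} (-1)^2 dx] = (1/(2π)) · (144π + 1π) = (144 + 1)/2 = 145/2.
So Σ_{n ∈ Z} |c_n|^2 = 145/2.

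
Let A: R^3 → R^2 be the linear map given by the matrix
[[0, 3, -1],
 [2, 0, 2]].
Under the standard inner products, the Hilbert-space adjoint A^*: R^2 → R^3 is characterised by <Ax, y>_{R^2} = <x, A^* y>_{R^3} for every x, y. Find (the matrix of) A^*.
A^* = A^T =
[[0, 2],
 [3, 0],
 [-1, 2]]

For real matrices with standard dot products, the defining identity <Ax, y> = <x, A^* y> gives (Ax)^T y = x^T (A^*) y, i.e. x^T A^T y = x^T (A^*) y. Since this holds for all x, y, we must have A^* = A^T. Therefore
A^* =
[[0, 2],
 [3, 0],
 [-1, 2]].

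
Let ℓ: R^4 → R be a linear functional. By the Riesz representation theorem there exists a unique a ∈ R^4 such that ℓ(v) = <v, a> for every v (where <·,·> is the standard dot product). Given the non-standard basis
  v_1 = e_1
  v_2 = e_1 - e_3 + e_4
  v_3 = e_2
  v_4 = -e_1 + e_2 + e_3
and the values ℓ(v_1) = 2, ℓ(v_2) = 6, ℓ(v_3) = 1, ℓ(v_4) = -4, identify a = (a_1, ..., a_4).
a = (2, 1, -3, 1)

Write a = (a_1, ..., a_4) in the standard basis. For each basis vector v_i, ℓ(v_i) = <v_i, a> is a linear equation in the a_j's. Collect the n equations into a matrix system V a = ℓ, where row i of V is v_i (expressed in the standard basis). Since V is invertible (lower-triangular with 1s on the diagonal, up to permutation), solve by back-substitution:
  V =
[[1, 0, 0, 0],
 [1, 0, -1, 1],
 [0, 1, 0, 0],
 [-1, 1, 1, 0]]
  V a = (2, 6, 1, -4)
Solving gives a = (2, 1, -3, 1).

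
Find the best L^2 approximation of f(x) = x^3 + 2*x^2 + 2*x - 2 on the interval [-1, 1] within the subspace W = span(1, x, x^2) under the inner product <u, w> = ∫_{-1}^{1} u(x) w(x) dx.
g(x) = 2*x^2 + 13*x/5 - 2

The best approximation g ∈ W is the orthogonal projection of f onto W. Writing g = a_0 + a_1 x + a_2 x^2, the coefficients solve the normal equations G · a = b where
  G_{ij} = <φ_i, φ_j> and b_i = <f, φ_i>, with φ_0 = 1, φ_1 = x, φ_2 = x^2.
G =
  [2, 0, 2/3]
  [0, 2/3, 0]
  [2/3, 0, 2/5],
b = (-8/3, 26/15, -8/15).
Solving gives a_0 = -2, a_1 = 13/5, a_2 = 2, so
  g(x) = 2*x^2 + 13*x/5 - 2.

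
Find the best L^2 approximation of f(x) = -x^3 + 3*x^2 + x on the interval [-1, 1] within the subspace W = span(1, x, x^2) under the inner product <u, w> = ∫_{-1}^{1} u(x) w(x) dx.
g(x) = 3*x^2 + 2*x/5

The best approximation g ∈ W is the orthogonal projection of f onto W. Writing g = a_0 + a_1 x + a_2 x^2, the coefficients solve the normal equations G · a = b where
  G_{ij} = <φ_i, φ_j> and b_i = <f, φ_i>, with φ_0 = 1, φ_1 = x, φ_2 = x^2.
G =
  [2, 0, 2/3]
  [0, 2/3, 0]
  [2/3, 0, 2/5],
b = (2, 4/15, 6/5).
Solving gives a_0 = 0, a_1 = 2/5, a_2 = 3, so
  g(x) = 3*x^2 + 2*x/5.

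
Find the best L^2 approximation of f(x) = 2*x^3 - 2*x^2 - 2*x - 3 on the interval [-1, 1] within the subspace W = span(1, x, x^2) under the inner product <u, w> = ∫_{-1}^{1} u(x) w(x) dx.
g(x) = -2*x^2 - 4*x/5 - 3

The best approximation g ∈ W is the orthogonal projection of f onto W. Writing g = a_0 + a_1 x + a_2 x^2, the coefficients solve the normal equations G · a = b where
  G_{ij} = <φ_i, φ_j> and b_i = <f, φ_i>, with φ_0 = 1, φ_1 = x, φ_2 = x^2.
G =
  [2, 0, 2/3]
  [0, 2/3, 0]
  [2/3, 0, 2/5],
b = (-22/3, -8/15, -14/5).
Solving gives a_0 = -3, a_1 = -4/5, a_2 = -2, so
  g(x) = -2*x^2 - 4*x/5 - 3.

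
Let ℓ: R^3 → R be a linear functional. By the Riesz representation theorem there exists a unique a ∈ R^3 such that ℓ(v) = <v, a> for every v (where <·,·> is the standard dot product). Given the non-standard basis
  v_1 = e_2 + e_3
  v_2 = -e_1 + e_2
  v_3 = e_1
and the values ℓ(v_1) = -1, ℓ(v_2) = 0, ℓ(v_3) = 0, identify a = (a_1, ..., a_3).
a = (0, 0, -1)

Write a = (a_1, ..., a_3) in the standard basis. For each basis vector v_i, ℓ(v_i) = <v_i, a> is a linear equation in the a_j's. Collect the n equations into a matrix system V a = ℓ, where row i of V is v_i (expressed in the standard basis). Since V is invertible (lower-triangular with 1s on the diagonal, up to permutation), solve by back-substitution:
  V =
[[0, 1, 1],
 [-1, 1, 0],
 [1, 0, 0]]
  V a = (-1, 0, 0)
Solving gives a = (0, 0, -1).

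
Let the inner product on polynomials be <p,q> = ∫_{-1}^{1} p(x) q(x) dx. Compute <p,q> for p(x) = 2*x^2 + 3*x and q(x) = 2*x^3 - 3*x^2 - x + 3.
<p,q> = 2

Expand the product: p(x)·q(x) = 4*x^5 - 11*x^3 + 3*x^2 + 9*x.
∫_{-1}^{1} of each monomial x^k gives [2/(k+1) if k even, 0 if k odd]. Integrating term-by-term (or equivalently evaluating the antiderivative F(x) = 2*x^6/3 - 11*x^4/4 + x^3 + 9*x^2/2 at the endpoints):
  F(1) − F(−1) = 41/12 − (17/12) = 2.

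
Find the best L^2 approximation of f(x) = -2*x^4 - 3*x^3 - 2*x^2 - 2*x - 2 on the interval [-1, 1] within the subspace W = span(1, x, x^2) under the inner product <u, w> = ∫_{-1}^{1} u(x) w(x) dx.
g(x) = -26*x^2/7 - 19*x/5 - 64/35

The best approximation g ∈ W is the orthogonal projection of f onto W. Writing g = a_0 + a_1 x + a_2 x^2, the coefficients solve the normal equations G · a = b where
  G_{ij} = <φ_i, φ_j> and b_i = <f, φ_i>, with φ_0 = 1, φ_1 = x, φ_2 = x^2.
G =
  [2, 0, 2/3]
  [0, 2/3, 0]
  [2/3, 0, 2/5],
b = (-92/15, -38/15, -284/105).
Solving gives a_0 = -64/35, a_1 = -19/5, a_2 = -26/7, so
  g(x) = -26*x^2/7 - 19*x/5 - 64/35.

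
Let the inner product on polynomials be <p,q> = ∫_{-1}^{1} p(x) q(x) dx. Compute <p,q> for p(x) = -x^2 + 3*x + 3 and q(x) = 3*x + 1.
<p,q> = 34/3

Expand the product: p(x)·q(x) = -3*x^3 + 8*x^2 + 12*x + 3.
∫_{-1}^{1} of each monomial x^k gives [2/(k+1) if k even, 0 if k odd]. Integrating term-by-term (or equivalently evaluating the antiderivative F(x) = -3*x^4/4 + 8*x^3/3 + 6*x^2 + 3*x at the endpoints):
  F(1) − F(−1) = 131/12 − (-5/12) = 34/3.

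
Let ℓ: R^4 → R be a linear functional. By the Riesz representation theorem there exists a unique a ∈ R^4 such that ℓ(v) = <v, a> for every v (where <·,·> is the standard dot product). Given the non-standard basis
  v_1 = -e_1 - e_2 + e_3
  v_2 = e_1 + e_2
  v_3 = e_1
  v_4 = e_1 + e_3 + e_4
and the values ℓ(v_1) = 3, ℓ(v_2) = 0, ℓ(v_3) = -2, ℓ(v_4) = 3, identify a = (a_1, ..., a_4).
a = (-2, 2, 3, 2)

Write a = (a_1, ..., a_4) in the standard basis. For each basis vector v_i, ℓ(v_i) = <v_i, a> is a linear equation in the a_j's. Collect the n equations into a matrix system V a = ℓ, where row i of V is v_i (expressed in the standard basis). Since V is invertible (lower-triangular with 1s on the diagonal, up to permutation), solve by back-substitution:
  V =
[[-1, -1, 1, 0],
 [1, 1, 0, 0],
 [1, 0, 0, 0],
 [1, 0, 1, 1]]
  V a = (3, 0, -2, 3)
Solving gives a = (-2, 2, 3, 2).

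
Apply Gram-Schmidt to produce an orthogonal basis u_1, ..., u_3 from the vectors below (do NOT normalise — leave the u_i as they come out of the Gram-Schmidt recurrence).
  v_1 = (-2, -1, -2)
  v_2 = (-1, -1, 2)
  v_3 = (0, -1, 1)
Orthogonal basis:
  u_1 = (-2, -1, -2)
  u_2 = (-11/9, -10/9, 16/9)
  u_3 = (20/53, -30/53, -5/53)

Apply the Gram-Schmidt recurrence
  u_1 = v_1
  u_i = v_i − Σ_{j<i} ((v_i · u_j) / (u_j · u_j)) · u_j.

Step by step this gives:
  u_1 = (-2, -1, -2)
  u_2 = (-11/9, -10/9, 16/9)
  u_3 = (20/53, -30/53, -5/53)

Orthogonality check:
  u_2 · u_1 = 0 (should be 0)
  u_3 · u_1 = 0 (should be 0)
  u_3 · u_2 = 0 (should be 0)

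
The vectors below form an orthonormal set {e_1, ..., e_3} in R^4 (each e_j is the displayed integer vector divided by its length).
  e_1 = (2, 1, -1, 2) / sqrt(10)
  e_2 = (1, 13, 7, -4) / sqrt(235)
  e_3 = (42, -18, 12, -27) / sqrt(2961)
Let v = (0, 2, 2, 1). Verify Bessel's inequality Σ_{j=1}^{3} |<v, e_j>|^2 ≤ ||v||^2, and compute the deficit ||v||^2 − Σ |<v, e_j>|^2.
Σ |<v, e_j>|^2 = 45/7; ||v||^2 = 9; deficit = 18/7

Write each e_j = u_j / sqrt(<u_j, u_j>) where u_j is the displayed integer vector. Then <v, e_j> = <v, u_j> / sqrt(<u_j, u_j>), so |<v, e_j>|^2 = <v, u_j>^2 / <u_j, u_j>.
Coefficients: <v, e_1> = 2/sqrt(10), <v, e_2> = 36/sqrt(235), <v, e_3> = -39/sqrt(2961).
Square and sum: Σ |<v, e_j>|^2 = 45/7.
Compute ||v||^2 = v·v = 9.
Deficit = 9 − 45/7 = 18/7 ≥ 0, confirming Bessel's inequality. (The deficit equals ||v − Σ <v,e_j> e_j||^2, the squared distance from v to span{e_j}.)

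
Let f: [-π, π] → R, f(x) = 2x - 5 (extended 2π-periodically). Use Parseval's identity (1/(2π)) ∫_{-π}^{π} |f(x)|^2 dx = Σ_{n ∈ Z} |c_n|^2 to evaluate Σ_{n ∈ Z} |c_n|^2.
Σ |c_n|^2 = 4π^2/3 + 25

Expand and integrate term by term over [-π, π]:
  ∫ (2x)^2 dx = 4·(2π^3/3); ∫ 2·2·(-5)·x dx = 0 (odd integrand); ∫ (-5)^2 dx = 25·2π.
So (1/(2π)) ∫_{-π}^{π} (2x - 5)^2 dx = 4π^2/3 + 25 = 4π^2/3 + 25.
Parseval ⇒ Σ |c_n|^2 = 4π^2/3 + 25.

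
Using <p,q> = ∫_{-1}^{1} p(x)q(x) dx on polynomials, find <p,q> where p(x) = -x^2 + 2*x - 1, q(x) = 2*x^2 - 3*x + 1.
<p,q> = -44/5

Expand the product: p(x)·q(x) = -2*x^4 + 7*x^3 - 9*x^2 + 5*x - 1.
∫_{-1}^{1} of each monomial x^k gives [2/(k+1) if k even, 0 if k odd]. Integrating term-by-term (or equivalently evaluating the antiderivative F(x) = -2*x^5/5 + 7*x^4/4 - 3*x^3 + 5*x^2/2 - x at the endpoints):
  F(1) − F(−1) = -3/20 − (173/20) = -44/5.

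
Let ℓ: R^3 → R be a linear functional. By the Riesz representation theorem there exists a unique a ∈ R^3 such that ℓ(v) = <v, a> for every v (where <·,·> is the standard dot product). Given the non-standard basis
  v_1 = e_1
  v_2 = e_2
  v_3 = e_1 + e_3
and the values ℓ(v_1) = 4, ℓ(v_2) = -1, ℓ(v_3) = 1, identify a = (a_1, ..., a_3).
a = (4, -1, -3)

Write a = (a_1, ..., a_3) in the standard basis. For each basis vector v_i, ℓ(v_i) = <v_i, a> is a linear equation in the a_j's. Collect the n equations into a matrix system V a = ℓ, where row i of V is v_i (expressed in the standard basis). Since V is invertible (lower-triangular with 1s on the diagonal, up to permutation), solve by back-substitution:
  V =
[[1, 0, 0],
 [0, 1, 0],
 [1, 0, 1]]
  V a = (4, -1, 1)
Solving gives a = (4, -1, -3).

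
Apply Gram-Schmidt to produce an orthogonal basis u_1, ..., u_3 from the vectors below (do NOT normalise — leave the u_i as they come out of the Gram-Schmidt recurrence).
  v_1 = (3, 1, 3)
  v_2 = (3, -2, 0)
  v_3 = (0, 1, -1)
Orthogonal basis:
  u_1 = (3, 1, 3)
  u_2 = (36/19, -45/19, -21/19)
  u_3 = (6/11, 9/11, -9/11)

Apply the Gram-Schmidt recurrence
  u_1 = v_1
  u_i = v_i − Σ_{j<i} ((v_i · u_j) / (u_j · u_j)) · u_j.

Step by step this gives:
  u_1 = (3, 1, 3)
  u_2 = (36/19, -45/19, -21/19)
  u_3 = (6/11, 9/11, -9/11)

Orthogonality check:
  u_2 · u_1 = 0 (should be 0)
  u_3 · u_1 = 0 (should be 0)
  u_3 · u_2 = 0 (should be 0)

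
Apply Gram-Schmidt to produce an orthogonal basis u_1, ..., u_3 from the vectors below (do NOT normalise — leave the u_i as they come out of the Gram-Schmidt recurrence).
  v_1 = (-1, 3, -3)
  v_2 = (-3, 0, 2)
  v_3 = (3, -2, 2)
Orthogonal basis:
  u_1 = (-1, 3, -3)
  u_2 = (-60/19, 9/19, 29/19)
  u_3 = (6/17, 11/17, 9/17)

Apply the Gram-Schmidt recurrence
  u_1 = v_1
  u_i = v_i − Σ_{j<i} ((v_i · u_j) / (u_j · u_j)) · u_j.

Step by step this gives:
  u_1 = (-1, 3, -3)
  u_2 = (-60/19, 9/19, 29/19)
  u_3 = (6/17, 11/17, 9/17)

Orthogonality check:
  u_2 · u_1 = 0 (should be 0)
  u_3 · u_1 = 0 (should be 0)
  u_3 · u_2 = 0 (should be 0)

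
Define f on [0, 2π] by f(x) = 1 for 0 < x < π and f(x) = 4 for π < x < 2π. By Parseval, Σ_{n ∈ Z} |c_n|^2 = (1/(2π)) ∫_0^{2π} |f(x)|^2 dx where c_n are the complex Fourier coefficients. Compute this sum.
Σ |c_n|^2 = 17/2

Parseval equates the L^2 energy of f (normalised by 1/(2π)) with the ℓ^2 sum of its Fourier coefficients: (1/(2π)) ∫_0^{2π} |f|^2 = Σ |c_n|^2.
Compute the left side: (1/(2π)) [∫_0^π 1^2 dx + ∫_π^{2π} 4^2 dx] = (1/(2π)) · (1π + 16π) = (1 + 16)/2 = 17/2.
So Σ_{n ∈ Z} |c_n|^2 = 17/2.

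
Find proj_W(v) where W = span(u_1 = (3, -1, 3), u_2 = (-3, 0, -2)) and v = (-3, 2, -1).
proj_W(v) = (-24/11, 17/22, -49/22)

Set up U = [u_1 | ... | u_2] ∈ R^(3×2). The projector onto W = col(U) is P = U (U^T U)^(-1) U^T.
Compute U^T U =
  [19, -15]
  [-15, 13],
and U^T v = (-14, 11).
Solve U^T U · c = U^T v for the coefficients: c = (-17/22, -1/22). The projection is proj_W(v) = U c.
Check: (v - proj_W(v)) · u_1 = 0  (should be 0).
Check: (v - proj_W(v)) · u_2 = 0  (should be 0).
Result: proj_W(v) = (-24/11, 17/22, -49/22).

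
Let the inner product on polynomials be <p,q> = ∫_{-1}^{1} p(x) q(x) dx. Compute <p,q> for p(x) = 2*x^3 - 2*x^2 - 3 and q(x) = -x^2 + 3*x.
<p,q> = 26/5

Expand the product: p(x)·q(x) = -2*x^5 + 8*x^4 - 6*x^3 + 3*x^2 - 9*x.
∫_{-1}^{1} of each monomial x^k gives [2/(k+1) if k even, 0 if k odd]. Integrating term-by-term (or equivalently evaluating the antiderivative F(x) = -x^6/3 + 8*x^5/5 - 3*x^4/2 + x^3 - 9*x^2/2 at the endpoints):
  F(1) − F(−1) = -56/15 − (-134/15) = 26/5.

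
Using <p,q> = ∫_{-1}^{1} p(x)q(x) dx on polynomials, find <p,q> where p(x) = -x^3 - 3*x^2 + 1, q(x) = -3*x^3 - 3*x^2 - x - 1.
<p,q> = 20/7

Expand the product: p(x)·q(x) = 3*x^6 + 12*x^5 + 10*x^4 + x^3 - x - 1.
∫_{-1}^{1} of each monomial x^k gives [2/(k+1) if k even, 0 if k odd]. Integrating term-by-term (or equivalently evaluating the antiderivative F(x) = 3*x^7/7 + 2*x^6 + 2*x^5 + x^4/4 - x^2/2 - x at the endpoints):
  F(1) − F(−1) = 89/28 − (9/28) = 20/7.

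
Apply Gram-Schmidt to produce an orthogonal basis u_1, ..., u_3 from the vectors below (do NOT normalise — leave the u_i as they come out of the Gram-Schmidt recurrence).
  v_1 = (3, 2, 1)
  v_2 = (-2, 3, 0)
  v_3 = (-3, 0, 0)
Orthogonal basis:
  u_1 = (3, 2, 1)
  u_2 = (-2, 3, 0)
  u_3 = (-27/182, -9/91, 9/14)

Apply the Gram-Schmidt recurrence
  u_1 = v_1
  u_i = v_i − Σ_{j<i} ((v_i · u_j) / (u_j · u_j)) · u_j.

Step by step this gives:
  u_1 = (3, 2, 1)
  u_2 = (-2, 3, 0)
  u_3 = (-27/182, -9/91, 9/14)

Orthogonality check:
  u_2 · u_1 = 0 (should be 0)
  u_3 · u_1 = 0 (should be 0)
  u_3 · u_2 = 0 (should be 0)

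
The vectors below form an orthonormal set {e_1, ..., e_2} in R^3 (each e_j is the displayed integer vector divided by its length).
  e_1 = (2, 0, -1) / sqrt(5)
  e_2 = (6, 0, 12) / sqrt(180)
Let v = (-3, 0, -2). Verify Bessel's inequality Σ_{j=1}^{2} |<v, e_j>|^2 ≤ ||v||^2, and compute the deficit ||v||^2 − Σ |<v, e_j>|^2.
Σ |<v, e_j>|^2 = 13; ||v||^2 = 13; deficit = 0

Write each e_j = u_j / sqrt(<u_j, u_j>) where u_j is the displayed integer vector. Then <v, e_j> = <v, u_j> / sqrt(<u_j, u_j>), so |<v, e_j>|^2 = <v, u_j>^2 / <u_j, u_j>.
Coefficients: <v, e_1> = -4/sqrt(5), <v, e_2> = -42/sqrt(180).
Square and sum: Σ |<v, e_j>|^2 = 13.
Compute ||v||^2 = v·v = 13.
Deficit = 13 − 13 = 0 ≥ 0, confirming Bessel's inequality. (The deficit equals ||v − Σ <v,e_j> e_j||^2, the squared distance from v to span{e_j}.)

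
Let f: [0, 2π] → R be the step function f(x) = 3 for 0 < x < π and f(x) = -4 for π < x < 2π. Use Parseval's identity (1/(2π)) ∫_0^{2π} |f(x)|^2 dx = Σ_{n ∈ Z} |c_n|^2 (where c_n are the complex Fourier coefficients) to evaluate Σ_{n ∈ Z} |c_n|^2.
Σ |c_n|^2 = 25/2

Parseval equates the L^2 energy of f (normalised by 1/(2π)) with the ℓ^2 sum of its Fourier coefficients: (1/(2π)) ∫_0^{2π} |f|^2 = Σ |c_n|^2.
Compute the left side: (1/(2π)) [∫_0^π 3^2 dx + ∫_π^{2π} (-4)^2 dx] = (1/(2π)) · (9π + 16π) = (9 + 16)/2 = 25/2.
So Σ_{n ∈ Z} |c_n|^2 = 25/2.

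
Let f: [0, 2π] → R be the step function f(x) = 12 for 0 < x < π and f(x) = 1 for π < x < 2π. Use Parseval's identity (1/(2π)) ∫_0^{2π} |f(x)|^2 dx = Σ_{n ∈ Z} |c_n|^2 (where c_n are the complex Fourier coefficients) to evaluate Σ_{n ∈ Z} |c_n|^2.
Σ |c_n|^2 = 145/2

Parseval equates the L^2 energy of f (normalised by 1/(2π)) with the ℓ^2 sum of its Fourier coefficients: (1/(2π)) ∫_0^{2π} |f|^2 = Σ |c_n|^2.
Compute the left side: (1/(2π)) [∫_0^π 12^2 dx + ∫_π^{2π} 1^2 dx] = (1/(2π)) · (144π + 1π) = (144 + 1)/2 = 145/2.
So Σ_{n ∈ Z} |c_n|^2 = 145/2.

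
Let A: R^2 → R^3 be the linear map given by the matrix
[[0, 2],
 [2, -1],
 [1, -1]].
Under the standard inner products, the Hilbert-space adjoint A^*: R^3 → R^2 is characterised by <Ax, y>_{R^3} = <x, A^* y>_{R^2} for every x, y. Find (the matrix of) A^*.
A^* = A^T =
[[0, 2, 1],
 [2, -1, -1]]

For real matrices with standard dot products, the defining identity <Ax, y> = <x, A^* y> gives (Ax)^T y = x^T (A^*) y, i.e. x^T A^T y = x^T (A^*) y. Since this holds for all x, y, we must have A^* = A^T. Therefore
A^* =
[[0, 2, 1],
 [2, -1, -1]].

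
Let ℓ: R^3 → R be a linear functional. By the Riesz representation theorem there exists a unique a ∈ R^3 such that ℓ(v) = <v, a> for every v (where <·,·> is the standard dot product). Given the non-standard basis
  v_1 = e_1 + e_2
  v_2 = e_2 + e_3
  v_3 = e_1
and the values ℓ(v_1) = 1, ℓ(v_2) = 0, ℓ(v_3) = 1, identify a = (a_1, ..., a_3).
a = (1, 0, 0)

Write a = (a_1, ..., a_3) in the standard basis. For each basis vector v_i, ℓ(v_i) = <v_i, a> is a linear equation in the a_j's. Collect the n equations into a matrix system V a = ℓ, where row i of V is v_i (expressed in the standard basis). Since V is invertible (lower-triangular with 1s on the diagonal, up to permutation), solve by back-substitution:
  V =
[[1, 1, 0],
 [0, 1, 1],
 [1, 0, 0]]
  V a = (1, 0, 1)
Solving gives a = (1, 0, 0).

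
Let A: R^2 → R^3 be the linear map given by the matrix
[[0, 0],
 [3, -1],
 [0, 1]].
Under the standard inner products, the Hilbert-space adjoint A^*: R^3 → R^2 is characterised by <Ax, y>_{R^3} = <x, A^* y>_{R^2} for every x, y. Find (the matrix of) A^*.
A^* = A^T =
[[0, 3, 0],
 [0, -1, 1]]

For real matrices with standard dot products, the defining identity <Ax, y> = <x, A^* y> gives (Ax)^T y = x^T (A^*) y, i.e. x^T A^T y = x^T (A^*) y. Since this holds for all x, y, we must have A^* = A^T. Therefore
A^* =
[[0, 3, 0],
 [0, -1, 1]].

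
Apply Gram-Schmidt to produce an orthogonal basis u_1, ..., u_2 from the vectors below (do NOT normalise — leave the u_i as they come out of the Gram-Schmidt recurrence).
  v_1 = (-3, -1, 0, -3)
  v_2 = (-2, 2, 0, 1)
Orthogonal basis:
  u_1 = (-3, -1, 0, -3)
  u_2 = (-35/19, 39/19, 0, 22/19)

Apply the Gram-Schmidt recurrence
  u_1 = v_1
  u_i = v_i − Σ_{j<i} ((v_i · u_j) / (u_j · u_j)) · u_j.

Step by step this gives:
  u_1 = (-3, -1, 0, -3)
  u_2 = (-35/19, 39/19, 0, 22/19)

Orthogonality check:
  u_2 · u_1 = 0 (should be 0)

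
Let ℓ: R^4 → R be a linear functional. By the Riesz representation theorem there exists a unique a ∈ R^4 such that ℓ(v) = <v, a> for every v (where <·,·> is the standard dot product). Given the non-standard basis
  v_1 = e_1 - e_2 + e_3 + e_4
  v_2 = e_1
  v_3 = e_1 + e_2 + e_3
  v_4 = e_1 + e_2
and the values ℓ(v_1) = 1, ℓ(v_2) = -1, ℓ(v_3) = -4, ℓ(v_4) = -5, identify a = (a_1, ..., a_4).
a = (-1, -4, 1, -3)

Write a = (a_1, ..., a_4) in the standard basis. For each basis vector v_i, ℓ(v_i) = <v_i, a> is a linear equation in the a_j's. Collect the n equations into a matrix system V a = ℓ, where row i of V is v_i (expressed in the standard basis). Since V is invertible (lower-triangular with 1s on the diagonal, up to permutation), solve by back-substitution:
  V =
[[1, -1, 1, 1],
 [1, 0, 0, 0],
 [1, 1, 1, 0],
 [1, 1, 0, 0]]
  V a = (1, -1, -4, -5)
Solving gives a = (-1, -4, 1, -3).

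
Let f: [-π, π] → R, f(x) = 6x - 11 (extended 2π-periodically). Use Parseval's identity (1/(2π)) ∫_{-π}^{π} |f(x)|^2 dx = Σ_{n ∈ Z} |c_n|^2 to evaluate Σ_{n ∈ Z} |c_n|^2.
Σ |c_n|^2 = 12π^2 + 121

Expand and integrate term by term over [-π, π]:
  ∫ (6x)^2 dx = 36·(2π^3/3); ∫ 2·6·(-11)·x dx = 0 (odd integrand); ∫ (-11)^2 dx = 121·2π.
So (1/(2π)) ∫_{-π}^{π} (6x - 11)^2 dx = 36π^2/3 + 121 = 12π^2 + 121.
Parseval ⇒ Σ |c_n|^2 = 12π^2 + 121.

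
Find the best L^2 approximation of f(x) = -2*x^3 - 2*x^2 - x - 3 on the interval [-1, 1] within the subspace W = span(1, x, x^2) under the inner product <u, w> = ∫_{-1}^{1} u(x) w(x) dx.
g(x) = -2*x^2 - 11*x/5 - 3

The best approximation g ∈ W is the orthogonal projection of f onto W. Writing g = a_0 + a_1 x + a_2 x^2, the coefficients solve the normal equations G · a = b where
  G_{ij} = <φ_i, φ_j> and b_i = <f, φ_i>, with φ_0 = 1, φ_1 = x, φ_2 = x^2.
G =
  [2, 0, 2/3]
  [0, 2/3, 0]
  [2/3, 0, 2/5],
b = (-22/3, -22/15, -14/5).
Solving gives a_0 = -3, a_1 = -11/5, a_2 = -2, so
  g(x) = -2*x^2 - 11*x/5 - 3.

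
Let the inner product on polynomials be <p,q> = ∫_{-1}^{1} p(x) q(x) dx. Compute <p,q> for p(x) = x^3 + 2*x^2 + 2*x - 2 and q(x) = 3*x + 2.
<p,q> = -2/15

Expand the product: p(x)·q(x) = 3*x^4 + 8*x^3 + 10*x^2 - 2*x - 4.
∫_{-1}^{1} of each monomial x^k gives [2/(k+1) if k even, 0 if k odd]. Integrating term-by-term (or equivalently evaluating the antiderivative F(x) = 3*x^5/5 + 2*x^4 + 10*x^3/3 - x^2 - 4*x at the endpoints):
  F(1) − F(−1) = 14/15 − (16/15) = -2/15.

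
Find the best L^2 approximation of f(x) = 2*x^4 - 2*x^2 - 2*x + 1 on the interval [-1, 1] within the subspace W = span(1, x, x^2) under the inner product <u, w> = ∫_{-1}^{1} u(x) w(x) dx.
g(x) = -2*x^2/7 - 2*x + 29/35

The best approximation g ∈ W is the orthogonal projection of f onto W. Writing g = a_0 + a_1 x + a_2 x^2, the coefficients solve the normal equations G · a = b where
  G_{ij} = <φ_i, φ_j> and b_i = <f, φ_i>, with φ_0 = 1, φ_1 = x, φ_2 = x^2.
G =
  [2, 0, 2/3]
  [0, 2/3, 0]
  [2/3, 0, 2/5],
b = (22/15, -4/3, 46/105).
Solving gives a_0 = 29/35, a_1 = -2, a_2 = -2/7, so
  g(x) = -2*x^2/7 - 2*x + 29/35.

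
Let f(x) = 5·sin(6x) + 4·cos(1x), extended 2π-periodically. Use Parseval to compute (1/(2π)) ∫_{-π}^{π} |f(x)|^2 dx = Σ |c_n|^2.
Σ |c_n|^2 = 41/2

Expand |f|^2 and use orthogonality of {sin(nx), cos(mx)} on [-π, π]:
  ∫_{-π}^{π} sin(nx)^2 dx = π, ∫ cos(mx)^2 dx = π, and cross terms integrate to 0.
So ∫_{-π}^{π} f(x)^2 dx = 5^2 · π + 4^2 · π = (25 + 16)π.
Divide by 2π: (25 + 16)/2 = 41/2.
By Parseval, this equals Σ |c_n|^2.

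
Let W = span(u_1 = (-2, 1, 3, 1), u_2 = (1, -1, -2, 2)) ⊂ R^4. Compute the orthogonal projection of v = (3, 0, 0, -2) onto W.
proj_W(v) = (103/101, -16/101, -119/101, -229/101)

Set up U = [u_1 | ... | u_2] ∈ R^(4×2). The projector onto W = col(U) is P = U (U^T U)^(-1) U^T.
Compute U^T U =
  [15, -7]
  [-7, 10],
and U^T v = (-8, -1).
Solve U^T U · c = U^T v for the coefficients: c = (-87/101, -71/101). The projection is proj_W(v) = U c.
Check: (v - proj_W(v)) · u_1 = 0  (should be 0).
Check: (v - proj_W(v)) · u_2 = 0  (should be 0).
Result: proj_W(v) = (103/101, -16/101, -119/101, -229/101).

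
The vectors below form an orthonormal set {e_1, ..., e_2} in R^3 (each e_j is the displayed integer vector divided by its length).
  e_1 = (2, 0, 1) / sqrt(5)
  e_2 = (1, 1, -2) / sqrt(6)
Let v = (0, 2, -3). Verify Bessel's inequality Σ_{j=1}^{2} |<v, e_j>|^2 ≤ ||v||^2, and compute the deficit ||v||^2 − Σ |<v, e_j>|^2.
Σ |<v, e_j>|^2 = 187/15; ||v||^2 = 13; deficit = 8/15

Write each e_j = u_j / sqrt(<u_j, u_j>) where u_j is the displayed integer vector. Then <v, e_j> = <v, u_j> / sqrt(<u_j, u_j>), so |<v, e_j>|^2 = <v, u_j>^2 / <u_j, u_j>.
Coefficients: <v, e_1> = -3/sqrt(5), <v, e_2> = 8/sqrt(6).
Square and sum: Σ |<v, e_j>|^2 = 187/15.
Compute ||v||^2 = v·v = 13.
Deficit = 13 − 187/15 = 8/15 ≥ 0, confirming Bessel's inequality. (The deficit equals ||v − Σ <v,e_j> e_j||^2, the squared distance from v to span{e_j}.)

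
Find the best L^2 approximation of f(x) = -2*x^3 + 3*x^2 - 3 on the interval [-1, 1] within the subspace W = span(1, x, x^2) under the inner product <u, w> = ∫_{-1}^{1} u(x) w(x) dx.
g(x) = 3*x^2 - 6*x/5 - 3

The best approximation g ∈ W is the orthogonal projection of f onto W. Writing g = a_0 + a_1 x + a_2 x^2, the coefficients solve the normal equations G · a = b where
  G_{ij} = <φ_i, φ_j> and b_i = <f, φ_i>, with φ_0 = 1, φ_1 = x, φ_2 = x^2.
G =
  [2, 0, 2/3]
  [0, 2/3, 0]
  [2/3, 0, 2/5],
b = (-4, -4/5, -4/5).
Solving gives a_0 = -3, a_1 = -6/5, a_2 = 3, so
  g(x) = 3*x^2 - 6*x/5 - 3.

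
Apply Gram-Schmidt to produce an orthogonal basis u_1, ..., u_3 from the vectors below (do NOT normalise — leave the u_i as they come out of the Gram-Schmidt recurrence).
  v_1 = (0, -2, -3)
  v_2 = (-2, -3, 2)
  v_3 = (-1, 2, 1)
Orthogonal basis:
  u_1 = (0, -2, -3)
  u_2 = (-2, -3, 2)
  u_3 = (-21/17, 126/221, -84/221)

Apply the Gram-Schmidt recurrence
  u_1 = v_1
  u_i = v_i − Σ_{j<i} ((v_i · u_j) / (u_j · u_j)) · u_j.

Step by step this gives:
  u_1 = (0, -2, -3)
  u_2 = (-2, -3, 2)
  u_3 = (-21/17, 126/221, -84/221)

Orthogonality check:
  u_2 · u_1 = 0 (should be 0)
  u_3 · u_1 = 0 (should be 0)
  u_3 · u_2 = 0 (should be 0)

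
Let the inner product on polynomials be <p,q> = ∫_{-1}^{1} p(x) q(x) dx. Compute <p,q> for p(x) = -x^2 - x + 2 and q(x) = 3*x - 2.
<p,q> = -26/3

Expand the product: p(x)·q(x) = -3*x^3 - x^2 + 8*x - 4.
∫_{-1}^{1} of each monomial x^k gives [2/(k+1) if k even, 0 if k odd]. Integrating term-by-term (or equivalently evaluating the antiderivative F(x) = -3*x^4/4 - x^3/3 + 4*x^2 - 4*x at the endpoints):
  F(1) − F(−1) = -13/12 − (91/12) = -26/3.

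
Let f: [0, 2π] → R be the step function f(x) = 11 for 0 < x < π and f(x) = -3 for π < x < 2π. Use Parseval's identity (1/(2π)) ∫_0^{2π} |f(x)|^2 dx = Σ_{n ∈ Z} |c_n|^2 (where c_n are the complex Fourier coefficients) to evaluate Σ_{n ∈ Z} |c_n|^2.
Σ |c_n|^2 = 65

Parseval equates the L^2 energy of f (normalised by 1/(2π)) with the ℓ^2 sum of its Fourier coefficients: (1/(2π)) ∫_0^{2π} |f|^2 = Σ |c_n|^2.
Compute the left side: (1/(2π)) [∫_0^π 11^2 dx + ∫_π^{2π} (-3)^2 dx] = (1/(2π)) · (121π + 9π) = (121 + 9)/2 = 65.
So Σ_{n ∈ Z} |c_n|^2 = 65.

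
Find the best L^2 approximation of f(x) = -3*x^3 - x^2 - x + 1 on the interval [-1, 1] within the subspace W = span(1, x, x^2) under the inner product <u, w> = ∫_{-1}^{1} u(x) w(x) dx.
g(x) = -x^2 - 14*x/5 + 1

The best approximation g ∈ W is the orthogonal projection of f onto W. Writing g = a_0 + a_1 x + a_2 x^2, the coefficients solve the normal equations G · a = b where
  G_{ij} = <φ_i, φ_j> and b_i = <f, φ_i>, with φ_0 = 1, φ_1 = x, φ_2 = x^2.
G =
  [2, 0, 2/3]
  [0, 2/3, 0]
  [2/3, 0, 2/5],
b = (4/3, -28/15, 4/15).
Solving gives a_0 = 1, a_1 = -14/5, a_2 = -1, so
  g(x) = -x^2 - 14*x/5 + 1.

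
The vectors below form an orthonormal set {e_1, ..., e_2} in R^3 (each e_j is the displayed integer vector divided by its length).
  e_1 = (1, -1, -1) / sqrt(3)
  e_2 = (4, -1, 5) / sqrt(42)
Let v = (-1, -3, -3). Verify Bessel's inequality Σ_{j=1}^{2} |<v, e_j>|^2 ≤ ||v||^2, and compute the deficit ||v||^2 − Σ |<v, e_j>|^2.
Σ |<v, e_j>|^2 = 101/7; ||v||^2 = 19; deficit = 32/7

Write each e_j = u_j / sqrt(<u_j, u_j>) where u_j is the displayed integer vector. Then <v, e_j> = <v, u_j> / sqrt(<u_j, u_j>), so |<v, e_j>|^2 = <v, u_j>^2 / <u_j, u_j>.
Coefficients: <v, e_1> = 5/sqrt(3), <v, e_2> = -16/sqrt(42).
Square and sum: Σ |<v, e_j>|^2 = 101/7.
Compute ||v||^2 = v·v = 19.
Deficit = 19 − 101/7 = 32/7 ≥ 0, confirming Bessel's inequality. (The deficit equals ||v − Σ <v,e_j> e_j||^2, the squared distance from v to span{e_j}.)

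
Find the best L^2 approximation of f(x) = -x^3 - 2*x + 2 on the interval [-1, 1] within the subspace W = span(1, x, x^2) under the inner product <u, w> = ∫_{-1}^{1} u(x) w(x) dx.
g(x) = 2 - 13*x/5

The best approximation g ∈ W is the orthogonal projection of f onto W. Writing g = a_0 + a_1 x + a_2 x^2, the coefficients solve the normal equations G · a = b where
  G_{ij} = <φ_i, φ_j> and b_i = <f, φ_i>, with φ_0 = 1, φ_1 = x, φ_2 = x^2.
G =
  [2, 0, 2/3]
  [0, 2/3, 0]
  [2/3, 0, 2/5],
b = (4, -26/15, 4/3).
Solving gives a_0 = 2, a_1 = -13/5, a_2 = 0, so
  g(x) = 2 - 13*x/5.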